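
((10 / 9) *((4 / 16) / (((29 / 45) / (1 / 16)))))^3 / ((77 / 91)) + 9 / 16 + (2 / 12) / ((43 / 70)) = 945604512757 / 1134034649088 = 0.83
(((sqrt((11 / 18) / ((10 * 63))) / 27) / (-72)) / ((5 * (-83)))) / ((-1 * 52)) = -sqrt(385) / 26429457600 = -0.00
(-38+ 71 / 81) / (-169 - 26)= 3007 / 15795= 0.19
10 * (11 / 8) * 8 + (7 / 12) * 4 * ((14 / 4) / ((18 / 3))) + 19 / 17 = 68837 / 612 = 112.48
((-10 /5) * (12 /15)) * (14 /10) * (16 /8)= -112 /25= -4.48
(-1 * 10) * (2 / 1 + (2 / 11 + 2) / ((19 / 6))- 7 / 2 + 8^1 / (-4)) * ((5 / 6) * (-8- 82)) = -440625 / 209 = -2108.25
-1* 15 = -15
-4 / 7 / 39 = -4 / 273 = -0.01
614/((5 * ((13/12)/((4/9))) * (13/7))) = 68768/2535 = 27.13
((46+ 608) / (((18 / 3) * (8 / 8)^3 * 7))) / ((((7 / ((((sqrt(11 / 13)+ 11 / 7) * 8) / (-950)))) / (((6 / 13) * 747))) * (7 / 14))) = -42991344 / 2118025 - 3908304 * sqrt(143) / 3933475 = -32.18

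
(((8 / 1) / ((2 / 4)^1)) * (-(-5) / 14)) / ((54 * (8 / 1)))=5 / 378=0.01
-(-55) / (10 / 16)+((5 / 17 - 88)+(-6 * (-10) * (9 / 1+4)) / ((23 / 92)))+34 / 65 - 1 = 3447398 / 1105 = 3119.82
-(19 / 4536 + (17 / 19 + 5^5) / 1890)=-714509 / 430920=-1.66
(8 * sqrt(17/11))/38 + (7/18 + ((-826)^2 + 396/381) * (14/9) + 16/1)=4 * sqrt(187)/209 + 2426214617/2286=1061336.49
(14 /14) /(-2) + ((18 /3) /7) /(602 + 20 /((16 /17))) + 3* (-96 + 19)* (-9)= 24181285 /11634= 2078.50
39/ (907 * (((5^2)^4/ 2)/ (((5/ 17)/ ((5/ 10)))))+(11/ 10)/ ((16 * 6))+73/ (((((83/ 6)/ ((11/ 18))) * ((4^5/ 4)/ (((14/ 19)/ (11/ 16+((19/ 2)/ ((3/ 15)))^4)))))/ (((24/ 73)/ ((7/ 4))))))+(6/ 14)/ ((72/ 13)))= 2805296740908480/ 21662094581744764509997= 0.00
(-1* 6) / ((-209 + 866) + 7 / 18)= -108 / 11833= -0.01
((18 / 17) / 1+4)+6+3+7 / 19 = 4660 / 323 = 14.43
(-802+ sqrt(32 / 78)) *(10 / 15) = -1604 / 3+ 8 *sqrt(39) / 117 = -534.24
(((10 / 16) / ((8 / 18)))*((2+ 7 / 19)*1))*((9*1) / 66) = 6075 / 13376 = 0.45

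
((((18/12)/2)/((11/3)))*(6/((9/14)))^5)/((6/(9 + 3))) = 8605184/297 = 28973.68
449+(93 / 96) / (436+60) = 229889 / 512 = 449.00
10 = 10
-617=-617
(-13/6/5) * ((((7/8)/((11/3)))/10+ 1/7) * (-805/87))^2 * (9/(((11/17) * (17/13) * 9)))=-94293827329/77370923520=-1.22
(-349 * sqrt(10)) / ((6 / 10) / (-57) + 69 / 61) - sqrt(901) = -2022455 * sqrt(10) / 6494 - sqrt(901) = -1014.86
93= 93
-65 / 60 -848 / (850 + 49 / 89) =-629917 / 302796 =-2.08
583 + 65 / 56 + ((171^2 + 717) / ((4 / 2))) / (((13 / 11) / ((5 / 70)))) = 1084345 / 728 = 1489.48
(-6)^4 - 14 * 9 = 1170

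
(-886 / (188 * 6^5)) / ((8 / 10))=-2215 / 2923776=-0.00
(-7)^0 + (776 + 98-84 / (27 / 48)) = 2177 / 3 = 725.67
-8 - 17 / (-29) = -215 / 29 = -7.41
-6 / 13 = -0.46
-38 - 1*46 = -84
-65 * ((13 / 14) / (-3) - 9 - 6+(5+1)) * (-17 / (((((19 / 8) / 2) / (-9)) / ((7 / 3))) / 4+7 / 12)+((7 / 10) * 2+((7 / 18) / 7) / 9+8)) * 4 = -49524.14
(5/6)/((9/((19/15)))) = 0.12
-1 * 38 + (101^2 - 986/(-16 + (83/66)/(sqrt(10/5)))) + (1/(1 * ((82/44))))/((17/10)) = 5401308 * sqrt(2)/2223383 + 15845865457137/1549697951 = 10228.57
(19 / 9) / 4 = 19 / 36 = 0.53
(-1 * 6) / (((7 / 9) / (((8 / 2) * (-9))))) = 1944 / 7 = 277.71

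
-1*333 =-333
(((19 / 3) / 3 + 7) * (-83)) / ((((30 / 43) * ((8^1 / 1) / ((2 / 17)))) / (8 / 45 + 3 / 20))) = -5.22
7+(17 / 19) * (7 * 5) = 728 / 19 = 38.32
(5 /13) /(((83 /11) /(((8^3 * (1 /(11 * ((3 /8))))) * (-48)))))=-327680 /1079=-303.69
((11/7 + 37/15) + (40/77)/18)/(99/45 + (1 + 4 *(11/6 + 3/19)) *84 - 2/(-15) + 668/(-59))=15797132/2890141485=0.01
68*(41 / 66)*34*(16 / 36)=189584 / 297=638.33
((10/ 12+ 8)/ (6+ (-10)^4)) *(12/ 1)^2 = 636/ 5003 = 0.13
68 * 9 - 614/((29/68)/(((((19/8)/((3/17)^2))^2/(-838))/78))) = 909090507995/1228320288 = 740.11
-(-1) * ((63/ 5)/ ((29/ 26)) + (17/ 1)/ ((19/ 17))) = 73027/ 2755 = 26.51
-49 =-49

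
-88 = -88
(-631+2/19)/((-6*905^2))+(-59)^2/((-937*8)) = -162463556149/349946449800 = -0.46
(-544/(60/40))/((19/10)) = -10880/57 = -190.88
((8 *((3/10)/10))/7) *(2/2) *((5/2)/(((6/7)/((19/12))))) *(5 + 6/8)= 437/480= 0.91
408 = 408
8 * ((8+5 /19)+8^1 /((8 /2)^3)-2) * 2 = 1942 /19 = 102.21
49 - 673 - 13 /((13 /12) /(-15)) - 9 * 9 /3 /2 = -915 /2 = -457.50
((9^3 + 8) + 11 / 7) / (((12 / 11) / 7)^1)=28435 / 6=4739.17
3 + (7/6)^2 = 157/36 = 4.36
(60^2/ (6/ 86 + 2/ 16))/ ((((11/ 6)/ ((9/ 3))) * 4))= 5572800/ 737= 7561.47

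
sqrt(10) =3.16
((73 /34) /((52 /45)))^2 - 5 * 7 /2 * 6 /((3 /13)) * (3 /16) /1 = -255880635 /3125824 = -81.86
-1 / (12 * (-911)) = 1 / 10932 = 0.00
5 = 5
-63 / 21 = -3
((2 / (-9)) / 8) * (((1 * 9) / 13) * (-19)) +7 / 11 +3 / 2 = 1431 / 572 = 2.50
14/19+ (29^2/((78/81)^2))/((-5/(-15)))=34955537/12844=2721.55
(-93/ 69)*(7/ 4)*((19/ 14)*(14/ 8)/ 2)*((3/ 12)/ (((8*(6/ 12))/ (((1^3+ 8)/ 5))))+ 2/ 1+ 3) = -1686307/ 117760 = -14.32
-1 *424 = -424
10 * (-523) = -5230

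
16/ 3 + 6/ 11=194/ 33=5.88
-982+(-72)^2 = 4202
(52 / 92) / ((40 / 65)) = 169 / 184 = 0.92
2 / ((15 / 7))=14 / 15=0.93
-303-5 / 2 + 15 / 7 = -4247 / 14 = -303.36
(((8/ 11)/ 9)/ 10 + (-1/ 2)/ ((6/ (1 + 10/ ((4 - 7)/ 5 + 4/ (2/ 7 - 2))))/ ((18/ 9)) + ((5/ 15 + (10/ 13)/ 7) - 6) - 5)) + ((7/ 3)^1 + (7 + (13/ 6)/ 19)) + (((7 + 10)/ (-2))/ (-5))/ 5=14363526263/ 1460032200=9.84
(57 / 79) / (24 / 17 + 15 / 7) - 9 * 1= -97990 / 11139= -8.80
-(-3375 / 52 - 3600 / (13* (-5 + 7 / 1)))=10575 / 52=203.37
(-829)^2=687241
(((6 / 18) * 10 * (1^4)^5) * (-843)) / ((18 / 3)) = -1405 / 3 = -468.33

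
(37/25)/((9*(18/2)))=37/2025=0.02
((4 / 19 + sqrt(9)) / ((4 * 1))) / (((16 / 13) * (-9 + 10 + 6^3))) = 793 / 263872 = 0.00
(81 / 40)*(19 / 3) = 513 / 40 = 12.82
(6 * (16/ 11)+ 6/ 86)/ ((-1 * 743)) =-0.01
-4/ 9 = -0.44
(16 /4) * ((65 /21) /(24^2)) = 65 /3024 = 0.02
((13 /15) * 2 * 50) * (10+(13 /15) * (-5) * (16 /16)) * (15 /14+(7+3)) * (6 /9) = 685100 /189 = 3624.87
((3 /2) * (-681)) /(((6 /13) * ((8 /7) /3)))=-185913 /32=-5809.78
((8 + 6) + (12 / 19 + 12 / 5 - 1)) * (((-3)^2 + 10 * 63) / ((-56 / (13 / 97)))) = -12651561 / 516040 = -24.52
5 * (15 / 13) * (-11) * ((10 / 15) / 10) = -55 / 13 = -4.23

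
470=470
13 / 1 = 13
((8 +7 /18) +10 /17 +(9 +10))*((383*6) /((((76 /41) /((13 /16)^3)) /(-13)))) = -3839551851863 /15876096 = -241844.84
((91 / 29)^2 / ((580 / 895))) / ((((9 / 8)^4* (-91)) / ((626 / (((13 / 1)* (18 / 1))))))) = -401601536 / 1440146061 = -0.28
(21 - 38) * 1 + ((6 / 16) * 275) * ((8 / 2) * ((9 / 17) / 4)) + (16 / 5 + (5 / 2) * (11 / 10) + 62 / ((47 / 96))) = 5439077 / 31960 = 170.18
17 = 17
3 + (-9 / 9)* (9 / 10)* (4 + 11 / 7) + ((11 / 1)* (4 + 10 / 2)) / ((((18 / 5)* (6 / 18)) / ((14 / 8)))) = 39861 / 280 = 142.36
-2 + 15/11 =-7/11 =-0.64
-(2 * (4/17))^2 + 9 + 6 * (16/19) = 75947/5491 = 13.83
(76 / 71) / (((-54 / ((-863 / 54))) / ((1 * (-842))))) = -13806274 / 51759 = -266.74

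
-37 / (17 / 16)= -592 / 17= -34.82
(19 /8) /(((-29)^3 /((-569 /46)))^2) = 6151459 /10069169177888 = 0.00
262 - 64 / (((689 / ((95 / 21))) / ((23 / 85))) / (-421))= 76219454 / 245973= 309.87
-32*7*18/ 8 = -504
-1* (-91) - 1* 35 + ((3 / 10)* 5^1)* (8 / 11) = 628 / 11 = 57.09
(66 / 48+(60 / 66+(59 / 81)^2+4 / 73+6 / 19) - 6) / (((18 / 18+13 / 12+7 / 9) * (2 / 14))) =-15778636307 / 2291204718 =-6.89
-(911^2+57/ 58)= -48135475/ 58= -829921.98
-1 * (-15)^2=-225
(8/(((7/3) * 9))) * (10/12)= 20/63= 0.32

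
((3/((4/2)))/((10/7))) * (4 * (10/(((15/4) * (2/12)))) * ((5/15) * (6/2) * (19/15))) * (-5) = -2128/5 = -425.60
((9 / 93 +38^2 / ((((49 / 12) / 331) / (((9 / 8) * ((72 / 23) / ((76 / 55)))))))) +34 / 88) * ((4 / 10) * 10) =458591100853 / 384307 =1193293.65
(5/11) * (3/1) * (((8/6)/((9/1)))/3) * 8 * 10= 1600/297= 5.39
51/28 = 1.82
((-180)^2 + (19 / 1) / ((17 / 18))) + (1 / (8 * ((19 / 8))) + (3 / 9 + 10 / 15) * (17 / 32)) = 335100371 / 10336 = 32420.70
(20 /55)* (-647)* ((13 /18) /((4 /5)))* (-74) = 1556035 /99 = 15717.53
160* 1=160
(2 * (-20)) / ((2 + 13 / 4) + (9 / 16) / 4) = -512 / 69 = -7.42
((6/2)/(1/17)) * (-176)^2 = 1579776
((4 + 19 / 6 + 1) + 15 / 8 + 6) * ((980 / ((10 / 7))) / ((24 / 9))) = 132055 / 32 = 4126.72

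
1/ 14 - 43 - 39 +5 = -1077/ 14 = -76.93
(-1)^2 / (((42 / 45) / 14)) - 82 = -67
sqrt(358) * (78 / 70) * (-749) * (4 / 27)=-5564 * sqrt(358) / 45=-2339.46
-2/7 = -0.29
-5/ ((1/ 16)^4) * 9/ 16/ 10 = -18432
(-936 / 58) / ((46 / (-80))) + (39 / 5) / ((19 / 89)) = 4093557 / 63365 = 64.60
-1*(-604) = 604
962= 962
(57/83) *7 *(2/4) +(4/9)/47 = 169441/70218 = 2.41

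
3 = 3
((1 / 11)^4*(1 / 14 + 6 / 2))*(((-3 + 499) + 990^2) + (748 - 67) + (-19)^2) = 3015031 / 14641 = 205.93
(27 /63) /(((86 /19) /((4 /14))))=57 /2107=0.03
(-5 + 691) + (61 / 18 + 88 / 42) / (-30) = 2592389 / 3780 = 685.82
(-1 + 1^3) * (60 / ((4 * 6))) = 0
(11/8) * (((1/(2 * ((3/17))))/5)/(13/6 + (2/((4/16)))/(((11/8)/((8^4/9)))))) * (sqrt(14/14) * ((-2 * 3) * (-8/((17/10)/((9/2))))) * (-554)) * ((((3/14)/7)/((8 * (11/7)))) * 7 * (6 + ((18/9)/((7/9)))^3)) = -2920960845/359955862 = -8.11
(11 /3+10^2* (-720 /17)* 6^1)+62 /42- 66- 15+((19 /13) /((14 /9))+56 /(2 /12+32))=-15218128851 /597142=-25484.94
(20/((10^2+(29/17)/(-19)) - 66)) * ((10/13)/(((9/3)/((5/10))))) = 32300/427167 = 0.08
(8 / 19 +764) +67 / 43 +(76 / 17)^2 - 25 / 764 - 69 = 129327714935 / 180390332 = 716.93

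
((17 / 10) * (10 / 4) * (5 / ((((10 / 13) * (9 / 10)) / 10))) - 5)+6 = 5543 / 18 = 307.94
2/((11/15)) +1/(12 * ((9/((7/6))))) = 2.74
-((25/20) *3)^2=-225/16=-14.06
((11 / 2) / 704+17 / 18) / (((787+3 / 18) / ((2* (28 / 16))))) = 7679 / 1813632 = 0.00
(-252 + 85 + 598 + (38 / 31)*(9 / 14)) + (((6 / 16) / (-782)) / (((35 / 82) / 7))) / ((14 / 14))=431.78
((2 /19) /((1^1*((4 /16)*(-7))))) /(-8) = 1 /133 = 0.01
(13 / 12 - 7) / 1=-71 / 12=-5.92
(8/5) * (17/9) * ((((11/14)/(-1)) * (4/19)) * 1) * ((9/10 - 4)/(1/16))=742016/29925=24.80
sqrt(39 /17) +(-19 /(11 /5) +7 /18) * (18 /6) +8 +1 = -1039 /66 +sqrt(663) /17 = -14.23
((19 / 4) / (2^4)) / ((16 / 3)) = 57 / 1024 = 0.06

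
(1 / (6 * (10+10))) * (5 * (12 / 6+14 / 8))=5 / 32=0.16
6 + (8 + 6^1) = 20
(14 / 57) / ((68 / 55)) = 385 / 1938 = 0.20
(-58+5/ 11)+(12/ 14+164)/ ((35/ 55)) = 108617/ 539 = 201.52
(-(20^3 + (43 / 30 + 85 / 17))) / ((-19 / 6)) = 240193 / 95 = 2528.35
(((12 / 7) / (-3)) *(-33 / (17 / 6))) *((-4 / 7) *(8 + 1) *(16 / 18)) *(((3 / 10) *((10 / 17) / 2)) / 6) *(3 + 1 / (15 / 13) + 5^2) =-914496 / 70805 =-12.92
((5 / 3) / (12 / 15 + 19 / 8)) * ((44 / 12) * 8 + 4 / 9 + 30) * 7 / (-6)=-376600 / 10287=-36.61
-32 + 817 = 785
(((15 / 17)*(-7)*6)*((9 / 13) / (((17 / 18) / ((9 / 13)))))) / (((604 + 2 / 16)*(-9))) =30240 / 8742539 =0.00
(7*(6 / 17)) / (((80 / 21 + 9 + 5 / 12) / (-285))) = -1005480 / 18887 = -53.24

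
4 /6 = 2 /3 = 0.67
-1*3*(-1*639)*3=5751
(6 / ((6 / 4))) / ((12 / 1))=1 / 3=0.33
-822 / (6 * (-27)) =137 / 27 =5.07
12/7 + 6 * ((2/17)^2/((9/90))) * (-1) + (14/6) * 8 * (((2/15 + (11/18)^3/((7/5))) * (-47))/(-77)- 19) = -85266646007/243336555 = -350.41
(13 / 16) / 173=13 / 2768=0.00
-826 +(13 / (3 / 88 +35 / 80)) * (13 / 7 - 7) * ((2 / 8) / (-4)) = -474758 / 581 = -817.14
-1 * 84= -84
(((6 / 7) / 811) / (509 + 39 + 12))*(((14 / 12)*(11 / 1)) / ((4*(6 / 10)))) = 11 / 1089984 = 0.00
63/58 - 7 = -5.91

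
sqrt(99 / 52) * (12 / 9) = 2 * sqrt(143) / 13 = 1.84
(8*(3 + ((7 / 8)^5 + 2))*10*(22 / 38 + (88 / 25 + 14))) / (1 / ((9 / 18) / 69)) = 1553022259 / 26849280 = 57.84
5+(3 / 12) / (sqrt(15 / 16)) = sqrt(15) / 15+5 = 5.26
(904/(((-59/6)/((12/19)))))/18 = -3616/1121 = -3.23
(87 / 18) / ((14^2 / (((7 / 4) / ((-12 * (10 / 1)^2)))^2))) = 29 / 552960000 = 0.00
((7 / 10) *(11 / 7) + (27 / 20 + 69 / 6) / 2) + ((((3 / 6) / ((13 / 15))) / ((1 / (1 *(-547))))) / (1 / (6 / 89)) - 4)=-821463 / 46280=-17.75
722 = 722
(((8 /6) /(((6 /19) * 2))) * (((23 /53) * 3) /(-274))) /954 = -437 /41561964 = -0.00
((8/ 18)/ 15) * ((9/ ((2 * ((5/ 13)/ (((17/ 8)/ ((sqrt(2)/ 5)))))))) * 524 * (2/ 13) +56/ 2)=112/ 135 +2227 * sqrt(2)/ 15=210.79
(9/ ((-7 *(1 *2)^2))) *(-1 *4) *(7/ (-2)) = -4.50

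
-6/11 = -0.55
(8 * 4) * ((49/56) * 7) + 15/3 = 201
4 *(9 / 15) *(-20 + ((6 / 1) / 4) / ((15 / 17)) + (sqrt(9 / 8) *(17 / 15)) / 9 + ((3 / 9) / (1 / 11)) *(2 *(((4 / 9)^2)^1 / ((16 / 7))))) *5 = -85858 / 405 + 17 *sqrt(2) / 15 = -210.39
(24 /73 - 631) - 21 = -47572 /73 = -651.67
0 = 0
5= 5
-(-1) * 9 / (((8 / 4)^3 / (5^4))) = 5625 / 8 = 703.12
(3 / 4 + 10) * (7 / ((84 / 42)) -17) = -1161 / 8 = -145.12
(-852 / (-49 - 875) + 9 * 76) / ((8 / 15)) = 791085 / 616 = 1284.23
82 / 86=41 / 43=0.95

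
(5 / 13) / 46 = 5 / 598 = 0.01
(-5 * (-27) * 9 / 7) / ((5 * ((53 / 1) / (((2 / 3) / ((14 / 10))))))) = 810 / 2597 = 0.31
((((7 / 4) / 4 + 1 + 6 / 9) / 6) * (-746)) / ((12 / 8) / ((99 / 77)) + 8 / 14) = -150.52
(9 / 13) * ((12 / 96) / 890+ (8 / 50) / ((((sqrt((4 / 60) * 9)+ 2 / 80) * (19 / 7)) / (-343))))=140691843 / 240933680 - 790272 * sqrt(15) / 169195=-17.51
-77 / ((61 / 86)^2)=-153.05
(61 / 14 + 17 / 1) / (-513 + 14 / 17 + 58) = -5083 / 108094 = -0.05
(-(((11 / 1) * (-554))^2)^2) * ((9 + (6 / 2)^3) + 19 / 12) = -155498552307248524 / 3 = -51832850769082841.33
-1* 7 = -7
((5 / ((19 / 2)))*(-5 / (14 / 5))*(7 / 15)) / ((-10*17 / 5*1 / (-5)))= -125 / 1938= -0.06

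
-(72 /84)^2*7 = -36 /7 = -5.14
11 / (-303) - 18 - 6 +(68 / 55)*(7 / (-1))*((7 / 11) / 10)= -22535873 / 916575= -24.59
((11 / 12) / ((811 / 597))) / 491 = 0.00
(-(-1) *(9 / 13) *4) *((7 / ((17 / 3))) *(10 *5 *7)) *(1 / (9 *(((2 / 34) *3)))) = 9800 / 13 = 753.85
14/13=1.08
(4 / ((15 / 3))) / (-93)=-4 / 465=-0.01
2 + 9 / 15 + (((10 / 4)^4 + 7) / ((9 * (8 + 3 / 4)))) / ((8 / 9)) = 3649 / 1120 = 3.26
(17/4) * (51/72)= 289/96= 3.01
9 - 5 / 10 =17 / 2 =8.50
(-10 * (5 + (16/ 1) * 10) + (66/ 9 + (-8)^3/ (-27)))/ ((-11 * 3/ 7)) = 344.42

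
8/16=1/2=0.50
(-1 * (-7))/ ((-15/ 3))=-7/ 5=-1.40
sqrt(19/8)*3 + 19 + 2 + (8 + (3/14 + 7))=3*sqrt(38)/4 + 507/14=40.84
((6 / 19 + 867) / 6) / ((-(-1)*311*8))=0.06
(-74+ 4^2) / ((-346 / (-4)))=-116 / 173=-0.67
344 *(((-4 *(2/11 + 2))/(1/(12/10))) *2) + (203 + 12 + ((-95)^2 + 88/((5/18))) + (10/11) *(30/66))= 1422946/605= 2351.98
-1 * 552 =-552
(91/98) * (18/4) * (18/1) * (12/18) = 351/7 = 50.14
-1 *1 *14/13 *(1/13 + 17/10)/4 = -1617/3380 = -0.48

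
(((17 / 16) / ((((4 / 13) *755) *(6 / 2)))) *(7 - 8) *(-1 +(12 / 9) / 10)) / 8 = 2873 / 17395200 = 0.00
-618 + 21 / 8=-4923 / 8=-615.38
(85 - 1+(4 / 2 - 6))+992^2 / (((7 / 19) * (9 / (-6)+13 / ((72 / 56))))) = 10859248 / 35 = 310264.23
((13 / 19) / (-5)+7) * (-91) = -624.55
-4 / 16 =-1 / 4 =-0.25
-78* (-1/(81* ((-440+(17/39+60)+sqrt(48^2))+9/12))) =-1352/464463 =-0.00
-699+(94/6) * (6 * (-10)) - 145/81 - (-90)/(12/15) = -247583/162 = -1528.29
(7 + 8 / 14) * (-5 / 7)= -265 / 49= -5.41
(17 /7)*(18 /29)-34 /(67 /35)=-221068 /13601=-16.25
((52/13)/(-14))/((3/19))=-38/21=-1.81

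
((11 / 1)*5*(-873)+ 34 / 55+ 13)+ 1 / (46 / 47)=-121440911 / 2530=-48000.36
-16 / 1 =-16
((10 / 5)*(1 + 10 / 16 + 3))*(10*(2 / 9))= 185 / 9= 20.56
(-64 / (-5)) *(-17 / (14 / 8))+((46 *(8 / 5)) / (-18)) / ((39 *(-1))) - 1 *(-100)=-24.24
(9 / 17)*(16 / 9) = 16 / 17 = 0.94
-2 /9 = -0.22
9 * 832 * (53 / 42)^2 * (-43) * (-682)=17134360672 / 49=349680830.04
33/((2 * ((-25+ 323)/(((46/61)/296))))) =759/5380688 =0.00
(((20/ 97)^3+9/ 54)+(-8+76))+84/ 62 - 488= -71038240301/ 169757178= -418.47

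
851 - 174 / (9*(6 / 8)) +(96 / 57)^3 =51236705 / 61731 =830.00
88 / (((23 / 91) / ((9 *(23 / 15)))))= 4804.80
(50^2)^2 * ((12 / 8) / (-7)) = -9375000 / 7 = -1339285.71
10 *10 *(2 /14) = 100 /7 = 14.29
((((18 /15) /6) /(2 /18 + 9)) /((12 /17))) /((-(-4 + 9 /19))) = 969 /109880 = 0.01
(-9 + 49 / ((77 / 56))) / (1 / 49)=14357 / 11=1305.18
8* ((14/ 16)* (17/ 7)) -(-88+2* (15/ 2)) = 90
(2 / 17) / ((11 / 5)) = 10 / 187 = 0.05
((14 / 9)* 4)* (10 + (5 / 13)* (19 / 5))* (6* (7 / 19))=157.65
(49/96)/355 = 49/34080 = 0.00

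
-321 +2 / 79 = -25357 / 79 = -320.97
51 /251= 0.20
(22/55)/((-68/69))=-69/170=-0.41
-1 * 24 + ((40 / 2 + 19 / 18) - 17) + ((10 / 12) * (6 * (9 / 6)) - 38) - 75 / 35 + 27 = -1612 / 63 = -25.59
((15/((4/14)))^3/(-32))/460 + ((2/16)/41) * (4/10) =-9.83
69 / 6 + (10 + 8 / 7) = 317 / 14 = 22.64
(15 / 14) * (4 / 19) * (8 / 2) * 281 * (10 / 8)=42150 / 133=316.92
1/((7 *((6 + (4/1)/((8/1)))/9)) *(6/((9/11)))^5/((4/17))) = 0.00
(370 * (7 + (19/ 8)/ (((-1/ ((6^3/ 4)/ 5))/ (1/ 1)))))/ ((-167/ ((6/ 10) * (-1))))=-41403/ 1670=-24.79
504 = 504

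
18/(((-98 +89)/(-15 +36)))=-42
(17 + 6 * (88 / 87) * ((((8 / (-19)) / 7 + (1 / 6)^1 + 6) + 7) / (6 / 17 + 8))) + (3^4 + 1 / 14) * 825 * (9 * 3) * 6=8901579898654 / 821541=10835222.95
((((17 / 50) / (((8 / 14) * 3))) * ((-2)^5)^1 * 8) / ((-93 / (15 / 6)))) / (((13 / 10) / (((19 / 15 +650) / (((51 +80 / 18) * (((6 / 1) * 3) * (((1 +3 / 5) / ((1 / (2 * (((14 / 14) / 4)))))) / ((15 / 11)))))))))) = 23250220 / 19908603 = 1.17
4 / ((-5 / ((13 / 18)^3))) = -2197 / 7290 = -0.30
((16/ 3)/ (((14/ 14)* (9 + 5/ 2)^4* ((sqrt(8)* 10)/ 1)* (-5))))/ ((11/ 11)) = -0.00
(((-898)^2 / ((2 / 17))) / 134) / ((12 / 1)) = 3427217 / 804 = 4262.71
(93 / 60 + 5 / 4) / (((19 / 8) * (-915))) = -112 / 86925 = -0.00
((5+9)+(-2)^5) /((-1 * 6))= 3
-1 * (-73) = 73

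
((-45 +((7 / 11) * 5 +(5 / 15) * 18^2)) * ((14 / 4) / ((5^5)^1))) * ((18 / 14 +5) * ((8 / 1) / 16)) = 728 / 3125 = 0.23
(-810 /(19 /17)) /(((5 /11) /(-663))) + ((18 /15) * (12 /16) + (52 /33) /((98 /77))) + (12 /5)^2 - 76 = 21087809467 /19950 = 1057033.06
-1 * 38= -38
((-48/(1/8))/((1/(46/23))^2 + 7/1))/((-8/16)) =3072/29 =105.93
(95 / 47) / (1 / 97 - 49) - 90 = -20110175 / 223344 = -90.04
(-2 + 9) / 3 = 7 / 3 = 2.33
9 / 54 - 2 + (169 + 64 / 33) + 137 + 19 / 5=102269 / 330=309.91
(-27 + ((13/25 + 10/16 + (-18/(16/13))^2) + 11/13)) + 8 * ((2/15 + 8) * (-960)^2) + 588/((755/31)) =188340123020371/3140800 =59965653.02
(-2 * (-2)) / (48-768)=-1 / 180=-0.01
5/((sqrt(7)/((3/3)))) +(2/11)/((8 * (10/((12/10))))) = 3/1100 +5 * sqrt(7)/7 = 1.89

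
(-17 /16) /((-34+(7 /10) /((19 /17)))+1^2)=1615 /49208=0.03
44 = 44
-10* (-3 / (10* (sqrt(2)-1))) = 7.24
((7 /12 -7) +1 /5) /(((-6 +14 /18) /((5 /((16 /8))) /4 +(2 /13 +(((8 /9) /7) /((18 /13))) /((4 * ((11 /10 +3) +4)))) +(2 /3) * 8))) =7.28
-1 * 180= -180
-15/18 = -5/6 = -0.83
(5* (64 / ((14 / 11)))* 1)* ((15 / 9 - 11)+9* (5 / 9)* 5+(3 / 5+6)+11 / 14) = 852016 / 147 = 5796.03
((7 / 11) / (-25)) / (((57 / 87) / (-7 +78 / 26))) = 812 / 5225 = 0.16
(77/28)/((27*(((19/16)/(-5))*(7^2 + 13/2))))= -440/56943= -0.01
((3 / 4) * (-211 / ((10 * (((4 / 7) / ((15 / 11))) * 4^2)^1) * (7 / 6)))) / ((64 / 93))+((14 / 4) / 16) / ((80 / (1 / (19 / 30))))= -10051815 / 3424256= -2.94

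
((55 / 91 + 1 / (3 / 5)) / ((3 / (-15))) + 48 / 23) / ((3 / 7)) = -58196 / 2691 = -21.63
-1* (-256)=256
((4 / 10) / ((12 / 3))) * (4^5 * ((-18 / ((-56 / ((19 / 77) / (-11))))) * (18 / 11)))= -393984 / 326095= -1.21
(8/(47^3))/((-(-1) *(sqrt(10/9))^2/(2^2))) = 144/519115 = 0.00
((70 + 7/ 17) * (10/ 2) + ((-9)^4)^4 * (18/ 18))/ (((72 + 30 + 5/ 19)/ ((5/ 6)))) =15100095894746.81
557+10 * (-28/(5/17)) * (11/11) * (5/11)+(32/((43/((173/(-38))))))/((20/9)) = 5515687/44935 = 122.75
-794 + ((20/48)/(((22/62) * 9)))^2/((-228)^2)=-58253641333799/73367306496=-794.00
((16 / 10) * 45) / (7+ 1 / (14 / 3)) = 1008 / 101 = 9.98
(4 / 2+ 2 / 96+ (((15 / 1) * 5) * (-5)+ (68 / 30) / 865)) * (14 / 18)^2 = -1264688873 / 5605200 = -225.63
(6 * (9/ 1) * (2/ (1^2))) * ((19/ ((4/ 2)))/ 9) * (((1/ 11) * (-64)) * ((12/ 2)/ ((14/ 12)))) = -262656/ 77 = -3411.12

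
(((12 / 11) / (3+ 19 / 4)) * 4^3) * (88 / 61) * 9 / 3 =73728 / 1891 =38.99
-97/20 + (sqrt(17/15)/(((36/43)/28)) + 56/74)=-3029/740 + 301 *sqrt(255)/135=31.51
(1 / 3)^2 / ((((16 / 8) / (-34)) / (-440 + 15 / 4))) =29665 / 36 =824.03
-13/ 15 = -0.87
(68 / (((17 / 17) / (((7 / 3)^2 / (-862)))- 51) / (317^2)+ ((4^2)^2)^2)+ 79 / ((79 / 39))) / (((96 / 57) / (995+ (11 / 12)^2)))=34290708895009853711 / 1486986383642112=23060.54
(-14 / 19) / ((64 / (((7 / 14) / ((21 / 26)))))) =-13 / 1824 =-0.01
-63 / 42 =-3 / 2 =-1.50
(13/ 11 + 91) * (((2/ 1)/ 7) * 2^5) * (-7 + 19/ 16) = -377208/ 77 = -4898.81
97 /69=1.41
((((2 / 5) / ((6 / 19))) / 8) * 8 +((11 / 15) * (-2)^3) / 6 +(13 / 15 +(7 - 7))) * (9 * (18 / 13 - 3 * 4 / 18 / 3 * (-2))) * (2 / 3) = 1712 / 135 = 12.68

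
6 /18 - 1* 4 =-11 /3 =-3.67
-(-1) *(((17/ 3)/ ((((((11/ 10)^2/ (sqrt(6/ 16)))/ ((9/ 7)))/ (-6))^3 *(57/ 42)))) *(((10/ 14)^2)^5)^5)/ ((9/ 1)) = -1651079273301547800656408071517944335937500000 *sqrt(6)/ 2966250282887685154297135298650934879423078386540459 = -0.00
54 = 54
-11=-11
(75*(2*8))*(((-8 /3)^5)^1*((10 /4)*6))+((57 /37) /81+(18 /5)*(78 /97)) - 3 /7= -2744098736956 /1130535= -2427256.77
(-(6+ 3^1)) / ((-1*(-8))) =-9 / 8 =-1.12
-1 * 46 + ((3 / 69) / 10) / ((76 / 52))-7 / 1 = -231597 / 4370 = -53.00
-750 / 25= -30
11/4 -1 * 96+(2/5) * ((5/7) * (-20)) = -2771/28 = -98.96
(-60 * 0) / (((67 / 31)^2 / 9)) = 0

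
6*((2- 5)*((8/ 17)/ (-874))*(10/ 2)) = 360/ 7429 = 0.05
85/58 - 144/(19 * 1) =-6737/1102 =-6.11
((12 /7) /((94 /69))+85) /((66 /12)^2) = 113516 /39809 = 2.85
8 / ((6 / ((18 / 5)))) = 24 / 5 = 4.80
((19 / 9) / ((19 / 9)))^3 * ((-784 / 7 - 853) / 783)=-965 / 783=-1.23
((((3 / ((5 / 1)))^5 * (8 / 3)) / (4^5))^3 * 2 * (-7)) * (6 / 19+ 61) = -866780271 / 121600000000000000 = -0.00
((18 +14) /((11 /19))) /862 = 304 /4741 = 0.06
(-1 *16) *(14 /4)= -56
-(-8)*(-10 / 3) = -80 / 3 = -26.67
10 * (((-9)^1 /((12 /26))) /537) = -65 /179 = -0.36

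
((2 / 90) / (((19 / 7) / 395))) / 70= 79 / 1710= 0.05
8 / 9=0.89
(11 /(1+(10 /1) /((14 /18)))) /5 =77 /485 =0.16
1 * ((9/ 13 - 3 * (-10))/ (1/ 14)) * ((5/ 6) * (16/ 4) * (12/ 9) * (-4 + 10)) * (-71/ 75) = -10847.34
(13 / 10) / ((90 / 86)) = 559 / 450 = 1.24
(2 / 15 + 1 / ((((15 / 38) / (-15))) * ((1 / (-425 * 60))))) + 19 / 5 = 14535059 / 15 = 969003.93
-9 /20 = -0.45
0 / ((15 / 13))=0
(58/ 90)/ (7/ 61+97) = 1769/ 266580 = 0.01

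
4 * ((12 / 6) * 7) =56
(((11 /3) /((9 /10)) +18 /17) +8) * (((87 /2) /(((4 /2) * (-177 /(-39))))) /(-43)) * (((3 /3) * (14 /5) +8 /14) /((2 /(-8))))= 19.74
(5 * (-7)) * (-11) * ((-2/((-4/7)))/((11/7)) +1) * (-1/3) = -2485/6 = -414.17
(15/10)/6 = 1/4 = 0.25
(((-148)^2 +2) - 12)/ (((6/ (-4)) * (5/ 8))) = -116768/ 5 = -23353.60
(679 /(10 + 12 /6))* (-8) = -1358 /3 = -452.67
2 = 2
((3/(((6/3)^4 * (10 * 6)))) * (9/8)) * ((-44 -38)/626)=-369/801280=-0.00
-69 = -69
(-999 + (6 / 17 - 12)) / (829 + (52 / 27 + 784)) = -463887 / 741251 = -0.63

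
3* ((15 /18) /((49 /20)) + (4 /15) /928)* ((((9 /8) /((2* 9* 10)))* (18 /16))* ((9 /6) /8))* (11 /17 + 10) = 283685463 /19789414400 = 0.01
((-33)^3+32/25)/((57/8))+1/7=-50308583/9975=-5043.47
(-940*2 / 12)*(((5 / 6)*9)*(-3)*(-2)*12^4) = -146188800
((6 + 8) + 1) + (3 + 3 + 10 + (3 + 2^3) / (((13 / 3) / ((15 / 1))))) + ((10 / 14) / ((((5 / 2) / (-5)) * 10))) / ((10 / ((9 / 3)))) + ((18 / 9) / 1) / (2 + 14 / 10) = 1077057 / 15470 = 69.62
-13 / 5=-2.60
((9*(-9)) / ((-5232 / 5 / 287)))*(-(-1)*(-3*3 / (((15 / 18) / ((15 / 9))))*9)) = -3138345 / 872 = -3599.02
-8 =-8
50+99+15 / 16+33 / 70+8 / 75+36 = 1566731 / 8400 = 186.52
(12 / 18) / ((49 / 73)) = 146 / 147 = 0.99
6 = 6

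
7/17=0.41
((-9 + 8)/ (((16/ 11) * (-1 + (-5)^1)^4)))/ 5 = -11/ 103680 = -0.00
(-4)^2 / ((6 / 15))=40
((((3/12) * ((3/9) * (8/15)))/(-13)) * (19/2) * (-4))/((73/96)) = 2432/14235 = 0.17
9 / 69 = 3 / 23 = 0.13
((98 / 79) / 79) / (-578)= -49 / 1803649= -0.00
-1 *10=-10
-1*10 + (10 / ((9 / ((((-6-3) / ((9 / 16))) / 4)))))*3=-70 / 3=-23.33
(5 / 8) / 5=1 / 8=0.12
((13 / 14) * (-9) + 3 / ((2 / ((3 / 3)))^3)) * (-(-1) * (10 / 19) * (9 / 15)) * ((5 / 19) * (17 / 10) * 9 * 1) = -205173 / 20216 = -10.15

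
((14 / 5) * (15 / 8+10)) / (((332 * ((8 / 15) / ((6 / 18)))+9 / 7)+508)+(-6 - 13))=4655 / 143008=0.03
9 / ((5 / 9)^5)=531441 / 3125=170.06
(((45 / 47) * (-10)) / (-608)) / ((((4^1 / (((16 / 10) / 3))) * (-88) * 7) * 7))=-15 / 30804928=-0.00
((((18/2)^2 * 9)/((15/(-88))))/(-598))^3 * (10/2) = 1222297293888/668272475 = 1829.04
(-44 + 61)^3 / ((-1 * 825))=-4913 / 825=-5.96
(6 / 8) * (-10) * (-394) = 2955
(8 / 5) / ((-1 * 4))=-2 / 5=-0.40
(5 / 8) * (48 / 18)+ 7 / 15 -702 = -10498 / 15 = -699.87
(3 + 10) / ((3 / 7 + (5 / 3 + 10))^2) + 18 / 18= 70249 / 64516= 1.09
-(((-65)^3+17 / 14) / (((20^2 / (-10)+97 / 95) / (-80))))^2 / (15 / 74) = -3159084766145554768000 / 2015694723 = -1567243655549.10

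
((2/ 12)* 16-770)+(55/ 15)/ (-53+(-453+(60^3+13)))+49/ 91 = -2148245564/ 2801591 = -766.79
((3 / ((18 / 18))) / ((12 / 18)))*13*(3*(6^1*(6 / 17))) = 6318 / 17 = 371.65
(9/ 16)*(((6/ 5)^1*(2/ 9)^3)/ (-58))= -0.00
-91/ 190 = -0.48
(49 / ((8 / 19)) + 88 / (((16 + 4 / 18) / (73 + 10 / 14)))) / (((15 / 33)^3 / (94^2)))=6205039026791 / 127750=48571734.06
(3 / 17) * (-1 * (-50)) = 150 / 17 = 8.82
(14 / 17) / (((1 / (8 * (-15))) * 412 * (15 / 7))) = -196 / 1751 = -0.11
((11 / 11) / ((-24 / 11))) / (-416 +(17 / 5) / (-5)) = 25 / 22728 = 0.00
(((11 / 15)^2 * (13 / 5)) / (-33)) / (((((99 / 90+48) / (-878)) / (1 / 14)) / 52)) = 6528808 / 2319975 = 2.81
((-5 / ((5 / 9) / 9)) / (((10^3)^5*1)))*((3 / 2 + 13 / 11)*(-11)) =4779 / 2000000000000000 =0.00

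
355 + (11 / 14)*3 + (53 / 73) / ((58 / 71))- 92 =3945498 / 14819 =266.25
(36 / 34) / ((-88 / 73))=-657 / 748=-0.88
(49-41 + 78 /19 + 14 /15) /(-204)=-929 /14535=-0.06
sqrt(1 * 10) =sqrt(10) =3.16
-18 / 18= -1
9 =9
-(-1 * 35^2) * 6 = 7350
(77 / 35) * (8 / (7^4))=88 / 12005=0.01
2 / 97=0.02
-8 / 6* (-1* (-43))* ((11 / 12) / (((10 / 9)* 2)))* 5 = -473 / 4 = -118.25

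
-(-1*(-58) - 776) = 718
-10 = -10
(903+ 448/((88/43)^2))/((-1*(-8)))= 61103/484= 126.25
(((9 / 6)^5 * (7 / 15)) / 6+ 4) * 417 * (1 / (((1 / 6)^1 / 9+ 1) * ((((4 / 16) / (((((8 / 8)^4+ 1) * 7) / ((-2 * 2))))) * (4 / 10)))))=-115776297 / 1760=-65781.99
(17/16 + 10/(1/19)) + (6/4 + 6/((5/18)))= 17133/80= 214.16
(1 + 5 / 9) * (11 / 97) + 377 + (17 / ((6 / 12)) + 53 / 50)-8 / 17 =411.77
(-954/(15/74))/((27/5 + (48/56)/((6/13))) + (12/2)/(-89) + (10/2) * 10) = -2443406/29691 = -82.29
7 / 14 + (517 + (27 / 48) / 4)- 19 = 31913 / 64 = 498.64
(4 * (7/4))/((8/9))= 63/8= 7.88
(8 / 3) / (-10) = -4 / 15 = -0.27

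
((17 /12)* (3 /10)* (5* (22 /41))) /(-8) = -187 /1312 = -0.14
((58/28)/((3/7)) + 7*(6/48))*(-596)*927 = -6307617/2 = -3153808.50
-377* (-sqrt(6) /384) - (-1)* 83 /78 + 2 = 377* sqrt(6) /384 + 239 /78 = 5.47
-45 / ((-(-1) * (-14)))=45 / 14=3.21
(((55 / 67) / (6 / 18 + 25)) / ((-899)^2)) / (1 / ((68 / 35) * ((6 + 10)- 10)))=3366 / 7201879111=0.00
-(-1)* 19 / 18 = 19 / 18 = 1.06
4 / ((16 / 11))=2.75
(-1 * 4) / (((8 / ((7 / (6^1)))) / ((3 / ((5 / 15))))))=-5.25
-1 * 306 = -306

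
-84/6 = -14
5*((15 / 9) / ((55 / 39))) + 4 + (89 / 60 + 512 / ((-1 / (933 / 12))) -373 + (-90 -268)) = -26748221 / 660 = -40527.61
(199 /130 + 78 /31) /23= 16309 /92690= 0.18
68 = 68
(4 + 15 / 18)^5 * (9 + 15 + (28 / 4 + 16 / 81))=51831673523 / 629856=82291.31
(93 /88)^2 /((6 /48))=8649 /968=8.93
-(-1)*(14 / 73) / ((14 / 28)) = 28 / 73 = 0.38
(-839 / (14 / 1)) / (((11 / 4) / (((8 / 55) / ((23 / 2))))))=-26848 / 97405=-0.28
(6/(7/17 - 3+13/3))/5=306/445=0.69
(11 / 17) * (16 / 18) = 88 / 153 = 0.58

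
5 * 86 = 430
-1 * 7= -7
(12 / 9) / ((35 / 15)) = 4 / 7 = 0.57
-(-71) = 71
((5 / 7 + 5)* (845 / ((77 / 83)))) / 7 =2805400 / 3773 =743.55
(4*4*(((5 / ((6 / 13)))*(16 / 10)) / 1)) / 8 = 104 / 3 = 34.67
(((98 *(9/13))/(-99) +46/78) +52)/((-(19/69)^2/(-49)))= 1731548721/51623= 33542.19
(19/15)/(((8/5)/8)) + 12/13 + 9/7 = 8.54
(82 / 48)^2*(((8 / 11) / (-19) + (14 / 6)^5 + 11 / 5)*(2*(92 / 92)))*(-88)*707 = -5381453449421 / 207765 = -25901636.22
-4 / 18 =-2 / 9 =-0.22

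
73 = 73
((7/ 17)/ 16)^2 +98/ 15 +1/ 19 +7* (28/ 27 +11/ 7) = 4714978037/ 189768960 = 24.85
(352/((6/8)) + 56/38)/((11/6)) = 53672/209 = 256.80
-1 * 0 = 0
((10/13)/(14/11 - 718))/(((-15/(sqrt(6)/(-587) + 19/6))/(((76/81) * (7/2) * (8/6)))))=55594/56037501 - 5852 * sqrt(6)/10964671029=0.00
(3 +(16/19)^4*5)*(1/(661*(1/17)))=12216931/86142181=0.14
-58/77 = -0.75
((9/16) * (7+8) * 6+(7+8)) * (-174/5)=-9135/4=-2283.75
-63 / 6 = -21 / 2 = -10.50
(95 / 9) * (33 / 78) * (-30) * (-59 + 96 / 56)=2095225 / 273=7674.82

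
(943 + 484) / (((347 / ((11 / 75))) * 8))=15697 / 208200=0.08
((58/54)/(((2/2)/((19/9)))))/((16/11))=1.56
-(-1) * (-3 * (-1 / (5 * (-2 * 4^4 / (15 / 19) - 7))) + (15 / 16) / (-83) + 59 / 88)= 0.66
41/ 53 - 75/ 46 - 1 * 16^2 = -626217/ 2438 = -256.86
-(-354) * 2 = 708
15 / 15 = 1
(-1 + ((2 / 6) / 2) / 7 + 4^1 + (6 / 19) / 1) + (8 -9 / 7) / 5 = 2669 / 570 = 4.68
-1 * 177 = -177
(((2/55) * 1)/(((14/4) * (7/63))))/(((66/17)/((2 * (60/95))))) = 2448/80465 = 0.03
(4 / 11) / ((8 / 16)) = 8 / 11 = 0.73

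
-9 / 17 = -0.53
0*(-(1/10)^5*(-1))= 0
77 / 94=0.82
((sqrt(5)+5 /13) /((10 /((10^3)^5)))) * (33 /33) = 500000000000000 /13+100000000000000 * sqrt(5) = 262068336211517.43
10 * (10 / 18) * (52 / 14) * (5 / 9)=6500 / 567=11.46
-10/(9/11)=-110/9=-12.22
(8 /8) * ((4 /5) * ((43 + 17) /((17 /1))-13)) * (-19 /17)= 12236 /1445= 8.47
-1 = -1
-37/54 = -0.69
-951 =-951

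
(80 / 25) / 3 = 16 / 15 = 1.07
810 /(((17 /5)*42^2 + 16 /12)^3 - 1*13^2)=2733750 /728611268545529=0.00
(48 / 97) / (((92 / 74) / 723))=642024 / 2231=287.77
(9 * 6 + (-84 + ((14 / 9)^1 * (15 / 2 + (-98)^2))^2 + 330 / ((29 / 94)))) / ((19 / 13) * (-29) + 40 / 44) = -75088679531437 / 13931919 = -5389686.77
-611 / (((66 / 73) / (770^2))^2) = -2364854739747500 / 9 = -262761637749722.22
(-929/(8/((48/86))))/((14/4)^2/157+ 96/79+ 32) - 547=-12996305249/23674983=-548.95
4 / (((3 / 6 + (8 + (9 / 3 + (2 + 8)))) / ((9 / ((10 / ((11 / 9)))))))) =0.20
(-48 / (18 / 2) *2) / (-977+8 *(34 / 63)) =672 / 61279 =0.01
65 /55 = 13 /11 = 1.18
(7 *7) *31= 1519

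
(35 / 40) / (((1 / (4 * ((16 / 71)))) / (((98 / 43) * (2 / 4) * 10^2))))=274400 / 3053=89.88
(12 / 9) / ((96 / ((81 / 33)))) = 3 / 88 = 0.03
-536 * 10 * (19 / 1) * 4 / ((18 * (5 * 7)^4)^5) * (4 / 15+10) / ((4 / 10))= -28006 / 38514711101594851742191314697265625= -0.00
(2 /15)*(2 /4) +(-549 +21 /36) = -10967 /20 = -548.35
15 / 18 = 5 / 6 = 0.83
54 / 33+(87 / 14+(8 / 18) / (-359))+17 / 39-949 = -6084977233 / 6468462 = -940.71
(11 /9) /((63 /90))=110 /63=1.75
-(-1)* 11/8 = 11/8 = 1.38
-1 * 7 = -7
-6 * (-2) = 12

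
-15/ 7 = -2.14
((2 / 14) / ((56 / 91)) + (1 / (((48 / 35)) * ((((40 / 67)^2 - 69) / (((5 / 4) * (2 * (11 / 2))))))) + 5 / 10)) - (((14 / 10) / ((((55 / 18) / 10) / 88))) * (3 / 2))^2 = -3787142390045579 / 10353537600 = -365782.45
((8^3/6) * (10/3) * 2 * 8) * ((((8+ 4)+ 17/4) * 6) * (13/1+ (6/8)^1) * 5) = 91520000/3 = 30506666.67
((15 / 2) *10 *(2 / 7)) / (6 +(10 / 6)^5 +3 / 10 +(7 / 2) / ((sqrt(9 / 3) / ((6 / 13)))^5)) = 2339562758768121919500 / 2091889908019918289983 -47356877571120000 *sqrt(3) / 298841415431416898569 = 1.12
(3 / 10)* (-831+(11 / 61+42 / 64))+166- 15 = -1913917 / 19520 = -98.05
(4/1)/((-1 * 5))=-4/5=-0.80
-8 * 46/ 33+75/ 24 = -2119/ 264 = -8.03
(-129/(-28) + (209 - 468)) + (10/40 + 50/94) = -83438/329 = -253.61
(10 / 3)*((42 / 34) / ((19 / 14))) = 980 / 323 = 3.03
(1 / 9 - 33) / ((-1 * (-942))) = -0.03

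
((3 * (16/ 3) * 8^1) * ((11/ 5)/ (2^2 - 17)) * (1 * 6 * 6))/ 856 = -6336/ 6955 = -0.91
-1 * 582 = -582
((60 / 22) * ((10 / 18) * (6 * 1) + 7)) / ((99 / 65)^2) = 1309750 / 107811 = 12.15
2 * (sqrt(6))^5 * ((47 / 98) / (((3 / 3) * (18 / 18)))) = 1692 * sqrt(6) / 49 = 84.58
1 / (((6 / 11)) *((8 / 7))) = 77 / 48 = 1.60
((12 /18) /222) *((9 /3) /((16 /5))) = 5 /1776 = 0.00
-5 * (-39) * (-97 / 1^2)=-18915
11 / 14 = 0.79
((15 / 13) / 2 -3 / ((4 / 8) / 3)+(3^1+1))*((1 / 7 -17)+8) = 118.89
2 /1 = 2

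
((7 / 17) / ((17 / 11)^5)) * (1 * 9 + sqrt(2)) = 1127357 * sqrt(2) / 24137569 + 10146213 / 24137569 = 0.49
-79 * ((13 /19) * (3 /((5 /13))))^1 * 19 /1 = -40053 /5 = -8010.60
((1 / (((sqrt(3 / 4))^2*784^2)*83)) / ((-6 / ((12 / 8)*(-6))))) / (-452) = -0.00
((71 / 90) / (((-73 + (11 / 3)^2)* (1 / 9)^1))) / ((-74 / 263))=168057 / 396640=0.42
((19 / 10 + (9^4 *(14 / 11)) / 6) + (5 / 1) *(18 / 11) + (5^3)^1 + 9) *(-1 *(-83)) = 127472.15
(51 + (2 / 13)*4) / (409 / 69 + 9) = 46299 / 13390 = 3.46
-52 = -52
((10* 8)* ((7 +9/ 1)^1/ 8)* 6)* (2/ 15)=128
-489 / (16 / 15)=-7335 / 16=-458.44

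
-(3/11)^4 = -81/14641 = -0.01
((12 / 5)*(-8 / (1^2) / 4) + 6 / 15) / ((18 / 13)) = -143 / 45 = -3.18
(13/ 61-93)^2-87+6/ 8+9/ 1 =126992611/ 14884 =8532.16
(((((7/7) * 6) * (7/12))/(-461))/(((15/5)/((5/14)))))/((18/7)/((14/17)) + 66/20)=-1225/8704602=-0.00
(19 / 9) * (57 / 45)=361 / 135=2.67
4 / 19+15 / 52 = 493 / 988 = 0.50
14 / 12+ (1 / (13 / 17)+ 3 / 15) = 1043 / 390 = 2.67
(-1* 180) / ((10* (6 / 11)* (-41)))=33 / 41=0.80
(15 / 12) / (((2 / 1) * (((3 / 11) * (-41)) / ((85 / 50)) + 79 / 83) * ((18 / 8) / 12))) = -155210 / 261951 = -0.59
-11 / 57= -0.19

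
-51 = -51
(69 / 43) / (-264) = -23 / 3784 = -0.01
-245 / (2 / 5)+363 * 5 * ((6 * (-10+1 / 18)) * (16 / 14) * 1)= -1741295 / 14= -124378.21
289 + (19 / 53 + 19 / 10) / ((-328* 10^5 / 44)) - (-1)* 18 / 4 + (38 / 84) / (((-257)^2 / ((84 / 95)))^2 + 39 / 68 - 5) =293.50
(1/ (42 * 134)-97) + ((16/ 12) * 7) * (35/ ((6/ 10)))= 7554655/ 16884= 447.44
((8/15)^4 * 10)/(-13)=-8192/131625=-0.06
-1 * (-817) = 817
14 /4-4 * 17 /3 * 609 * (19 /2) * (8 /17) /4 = -30849 /2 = -15424.50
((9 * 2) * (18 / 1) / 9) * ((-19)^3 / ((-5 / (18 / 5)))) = 4444632 / 25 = 177785.28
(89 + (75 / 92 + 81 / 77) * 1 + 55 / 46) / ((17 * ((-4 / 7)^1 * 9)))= -217391 / 206448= -1.05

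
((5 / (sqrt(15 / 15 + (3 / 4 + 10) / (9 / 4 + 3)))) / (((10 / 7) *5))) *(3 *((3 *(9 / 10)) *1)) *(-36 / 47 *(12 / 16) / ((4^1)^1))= -15309 *sqrt(21) / 150400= -0.47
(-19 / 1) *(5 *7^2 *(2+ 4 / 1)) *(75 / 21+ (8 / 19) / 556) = -13868190 / 139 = -99771.15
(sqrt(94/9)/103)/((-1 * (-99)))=sqrt(94)/30591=0.00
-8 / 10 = -0.80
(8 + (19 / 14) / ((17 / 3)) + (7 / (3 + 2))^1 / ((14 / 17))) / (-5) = -5914 / 2975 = -1.99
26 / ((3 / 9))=78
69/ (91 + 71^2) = 69/ 5132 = 0.01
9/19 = 0.47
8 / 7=1.14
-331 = -331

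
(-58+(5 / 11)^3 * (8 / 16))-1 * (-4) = -143623 / 2662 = -53.95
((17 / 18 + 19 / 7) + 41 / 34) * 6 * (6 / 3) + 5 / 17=20945 / 357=58.67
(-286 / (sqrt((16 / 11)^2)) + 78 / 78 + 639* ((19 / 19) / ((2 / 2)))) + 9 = 3619 / 8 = 452.38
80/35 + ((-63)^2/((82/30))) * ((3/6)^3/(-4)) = -43.09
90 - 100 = -10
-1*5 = -5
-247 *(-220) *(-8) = -434720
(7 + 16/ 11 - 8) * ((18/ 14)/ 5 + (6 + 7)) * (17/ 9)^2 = 134096/ 6237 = 21.50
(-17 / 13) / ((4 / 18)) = -153 / 26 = -5.88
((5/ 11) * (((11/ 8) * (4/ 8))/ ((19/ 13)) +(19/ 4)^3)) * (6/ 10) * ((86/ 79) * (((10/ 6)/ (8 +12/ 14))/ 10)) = 39398793/ 65515648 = 0.60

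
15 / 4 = 3.75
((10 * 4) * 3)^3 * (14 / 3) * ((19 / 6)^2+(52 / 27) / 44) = 81216969.70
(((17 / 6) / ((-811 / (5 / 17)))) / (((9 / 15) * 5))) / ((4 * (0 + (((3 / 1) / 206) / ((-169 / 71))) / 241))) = 20975435 / 6218748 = 3.37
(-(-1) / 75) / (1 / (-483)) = -161 / 25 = -6.44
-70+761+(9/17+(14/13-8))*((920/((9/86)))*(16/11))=-197069619/2431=-81065.25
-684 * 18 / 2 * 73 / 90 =-24966 / 5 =-4993.20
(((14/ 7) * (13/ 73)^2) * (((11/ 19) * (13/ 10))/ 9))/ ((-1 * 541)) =-24167/ 2464955595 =-0.00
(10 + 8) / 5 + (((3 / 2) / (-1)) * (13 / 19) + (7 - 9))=109 / 190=0.57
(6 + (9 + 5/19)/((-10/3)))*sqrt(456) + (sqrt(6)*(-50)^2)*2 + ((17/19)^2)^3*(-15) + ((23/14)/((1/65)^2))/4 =612*sqrt(114)/95 + 4551407928215/2634569336 + 5000*sqrt(6) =14043.80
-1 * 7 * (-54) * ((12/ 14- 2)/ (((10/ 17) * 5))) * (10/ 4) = -1836/ 5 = -367.20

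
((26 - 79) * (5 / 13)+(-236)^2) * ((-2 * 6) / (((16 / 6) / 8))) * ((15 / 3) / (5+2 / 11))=-477696780 / 247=-1933995.06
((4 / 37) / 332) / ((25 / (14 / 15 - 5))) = -61 / 1151625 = -0.00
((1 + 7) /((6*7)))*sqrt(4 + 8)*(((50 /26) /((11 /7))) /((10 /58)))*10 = 11600*sqrt(3) /429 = 46.83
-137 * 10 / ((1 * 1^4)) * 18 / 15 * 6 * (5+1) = -59184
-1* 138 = -138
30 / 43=0.70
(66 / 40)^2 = 2.72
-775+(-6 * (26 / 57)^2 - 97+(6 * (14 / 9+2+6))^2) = 2413.86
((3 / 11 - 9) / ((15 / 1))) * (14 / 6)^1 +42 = 6706 / 165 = 40.64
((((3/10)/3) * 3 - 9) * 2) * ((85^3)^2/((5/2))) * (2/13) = -5249921257500/13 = -403840096730.77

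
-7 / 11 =-0.64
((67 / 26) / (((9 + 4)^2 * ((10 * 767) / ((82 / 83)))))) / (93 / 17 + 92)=46699 / 2317533505690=0.00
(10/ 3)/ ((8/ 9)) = 15/ 4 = 3.75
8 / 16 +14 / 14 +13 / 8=25 / 8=3.12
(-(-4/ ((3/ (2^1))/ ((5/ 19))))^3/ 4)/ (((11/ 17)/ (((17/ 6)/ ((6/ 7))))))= 8092000/ 18334107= 0.44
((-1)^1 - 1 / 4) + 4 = 11 / 4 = 2.75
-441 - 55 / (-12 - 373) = -440.86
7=7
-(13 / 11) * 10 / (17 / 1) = -130 / 187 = -0.70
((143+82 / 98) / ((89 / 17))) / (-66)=-59908 / 143913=-0.42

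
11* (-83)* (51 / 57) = -15521 / 19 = -816.89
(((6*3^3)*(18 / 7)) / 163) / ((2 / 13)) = 16.61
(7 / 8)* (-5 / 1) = -35 / 8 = -4.38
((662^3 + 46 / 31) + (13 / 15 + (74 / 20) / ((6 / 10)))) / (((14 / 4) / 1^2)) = 269809308961 / 3255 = 82890724.72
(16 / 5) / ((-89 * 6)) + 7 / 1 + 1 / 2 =20009 / 2670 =7.49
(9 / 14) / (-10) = -0.06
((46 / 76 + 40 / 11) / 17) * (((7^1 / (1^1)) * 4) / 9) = 0.78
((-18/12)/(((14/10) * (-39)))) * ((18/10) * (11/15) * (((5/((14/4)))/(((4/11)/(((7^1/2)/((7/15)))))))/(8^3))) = 5445/2609152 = 0.00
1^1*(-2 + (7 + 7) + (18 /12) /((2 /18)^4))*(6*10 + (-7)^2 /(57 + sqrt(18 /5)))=2162481955 /3606 - 321881*sqrt(10) /3606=599407.68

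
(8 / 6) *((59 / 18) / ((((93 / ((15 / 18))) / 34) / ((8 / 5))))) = 16048 / 7533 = 2.13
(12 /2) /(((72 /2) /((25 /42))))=25 /252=0.10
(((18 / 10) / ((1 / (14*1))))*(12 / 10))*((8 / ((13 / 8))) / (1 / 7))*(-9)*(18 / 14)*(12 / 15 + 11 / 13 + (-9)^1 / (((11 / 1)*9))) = -4358043648 / 232375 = -18754.36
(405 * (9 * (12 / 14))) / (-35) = -4374 / 49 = -89.27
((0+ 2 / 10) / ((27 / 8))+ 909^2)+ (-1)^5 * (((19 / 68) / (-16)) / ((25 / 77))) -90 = 606754753421 / 734400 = 826191.11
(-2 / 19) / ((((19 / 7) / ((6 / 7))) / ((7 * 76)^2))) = -9408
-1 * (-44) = 44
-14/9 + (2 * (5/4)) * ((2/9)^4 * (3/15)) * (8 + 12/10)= -50662/32805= -1.54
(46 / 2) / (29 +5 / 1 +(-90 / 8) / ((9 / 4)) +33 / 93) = 713 / 910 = 0.78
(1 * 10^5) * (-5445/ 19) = -544500000/ 19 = -28657894.74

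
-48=-48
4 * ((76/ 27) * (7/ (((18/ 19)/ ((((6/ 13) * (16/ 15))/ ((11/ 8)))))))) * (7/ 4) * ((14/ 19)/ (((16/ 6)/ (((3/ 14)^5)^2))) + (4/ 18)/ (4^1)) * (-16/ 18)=-29834581848233/ 11590004761335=-2.57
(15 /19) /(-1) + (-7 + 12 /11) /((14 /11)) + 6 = 151 /266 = 0.57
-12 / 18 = -2 / 3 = -0.67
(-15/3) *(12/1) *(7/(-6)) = 70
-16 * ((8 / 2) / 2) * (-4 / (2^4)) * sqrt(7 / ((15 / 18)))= 8 * sqrt(210) / 5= 23.19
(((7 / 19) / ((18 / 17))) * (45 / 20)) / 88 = 119 / 13376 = 0.01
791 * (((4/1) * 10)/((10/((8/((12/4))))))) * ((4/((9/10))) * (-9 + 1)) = -8099840/27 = -299994.07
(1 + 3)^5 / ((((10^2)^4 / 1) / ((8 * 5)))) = 32 / 78125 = 0.00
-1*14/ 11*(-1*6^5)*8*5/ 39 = 10150.49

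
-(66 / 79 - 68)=5306 / 79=67.16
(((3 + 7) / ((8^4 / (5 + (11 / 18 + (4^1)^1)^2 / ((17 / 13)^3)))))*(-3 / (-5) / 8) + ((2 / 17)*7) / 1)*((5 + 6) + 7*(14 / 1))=782879191645 / 8693415936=90.05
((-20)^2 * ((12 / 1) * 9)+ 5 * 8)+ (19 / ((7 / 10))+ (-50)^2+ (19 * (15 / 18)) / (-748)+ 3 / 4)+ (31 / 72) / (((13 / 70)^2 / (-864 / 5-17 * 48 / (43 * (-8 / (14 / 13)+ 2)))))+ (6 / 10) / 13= 946798689514213 / 21688506840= 43654.40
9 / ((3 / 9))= 27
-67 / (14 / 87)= -5829 / 14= -416.36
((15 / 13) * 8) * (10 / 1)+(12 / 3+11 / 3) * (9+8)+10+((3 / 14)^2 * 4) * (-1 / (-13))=444604 / 1911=232.66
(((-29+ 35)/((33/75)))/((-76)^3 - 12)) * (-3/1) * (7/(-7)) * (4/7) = -450/8450519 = -0.00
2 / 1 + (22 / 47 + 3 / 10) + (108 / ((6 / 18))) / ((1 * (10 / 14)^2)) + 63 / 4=3071723 / 4700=653.56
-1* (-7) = 7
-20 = -20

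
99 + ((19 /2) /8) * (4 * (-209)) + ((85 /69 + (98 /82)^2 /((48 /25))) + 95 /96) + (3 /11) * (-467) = -41569087243 /40828128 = -1018.15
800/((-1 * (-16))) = 50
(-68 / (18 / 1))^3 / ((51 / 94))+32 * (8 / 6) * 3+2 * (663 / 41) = 5466890 / 89667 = 60.97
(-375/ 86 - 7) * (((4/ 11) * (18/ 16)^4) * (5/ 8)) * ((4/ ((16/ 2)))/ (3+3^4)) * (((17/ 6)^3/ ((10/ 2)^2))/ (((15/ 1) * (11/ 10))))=-129600027/ 95475466240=-0.00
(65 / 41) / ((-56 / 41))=-1.16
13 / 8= 1.62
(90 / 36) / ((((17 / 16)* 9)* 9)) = 40 / 1377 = 0.03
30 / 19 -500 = -9470 / 19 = -498.42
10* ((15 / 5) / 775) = 6 / 155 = 0.04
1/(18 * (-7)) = -0.01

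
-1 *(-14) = 14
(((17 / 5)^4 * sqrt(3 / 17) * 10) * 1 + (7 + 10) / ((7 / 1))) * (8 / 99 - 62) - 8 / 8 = -12046676 * sqrt(51) / 2475 - 104903 / 693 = -34911.16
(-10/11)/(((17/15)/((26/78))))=-50/187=-0.27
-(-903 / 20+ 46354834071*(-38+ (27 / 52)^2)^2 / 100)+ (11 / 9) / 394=-5061896273813597777123 / 7670707200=-659899555781.98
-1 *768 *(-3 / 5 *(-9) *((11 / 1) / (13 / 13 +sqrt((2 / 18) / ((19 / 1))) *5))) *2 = -39004416 / 365 +684288 *sqrt(19) / 73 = -66001.93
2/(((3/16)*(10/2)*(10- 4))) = 16/45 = 0.36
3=3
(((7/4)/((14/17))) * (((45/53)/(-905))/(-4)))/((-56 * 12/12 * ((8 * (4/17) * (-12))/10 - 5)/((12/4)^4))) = 1053405/10606634752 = 0.00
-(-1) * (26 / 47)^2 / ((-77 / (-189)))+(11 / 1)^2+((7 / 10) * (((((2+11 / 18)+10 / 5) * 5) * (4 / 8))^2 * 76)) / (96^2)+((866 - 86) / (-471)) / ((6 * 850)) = 237259772221847563 / 1936530989015040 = 122.52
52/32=13/8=1.62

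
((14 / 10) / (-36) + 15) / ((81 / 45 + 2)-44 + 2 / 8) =-2693 / 7191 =-0.37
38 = 38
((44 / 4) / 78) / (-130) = -11 / 10140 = -0.00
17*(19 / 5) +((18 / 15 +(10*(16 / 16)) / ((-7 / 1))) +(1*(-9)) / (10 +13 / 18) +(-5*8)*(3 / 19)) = 7343421 / 128345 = 57.22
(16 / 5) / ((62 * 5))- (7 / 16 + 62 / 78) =-590983 / 483600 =-1.22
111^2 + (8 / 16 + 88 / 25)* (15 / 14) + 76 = 1736183 / 140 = 12401.31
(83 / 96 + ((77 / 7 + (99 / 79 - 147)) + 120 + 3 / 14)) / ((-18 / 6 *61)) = 0.07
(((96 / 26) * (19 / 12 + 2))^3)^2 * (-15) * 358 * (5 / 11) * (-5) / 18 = 3637137098.71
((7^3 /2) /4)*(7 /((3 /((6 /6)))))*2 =2401 /12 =200.08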